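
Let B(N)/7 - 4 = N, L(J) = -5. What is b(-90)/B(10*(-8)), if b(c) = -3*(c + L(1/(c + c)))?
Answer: -15/28 ≈ -0.53571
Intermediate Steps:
B(N) = 28 + 7*N
b(c) = 15 - 3*c (b(c) = -3*(c - 5) = -3*(-5 + c) = 15 - 3*c)
b(-90)/B(10*(-8)) = (15 - 3*(-90))/(28 + 7*(10*(-8))) = (15 + 270)/(28 + 7*(-80)) = 285/(28 - 560) = 285/(-532) = 285*(-1/532) = -15/28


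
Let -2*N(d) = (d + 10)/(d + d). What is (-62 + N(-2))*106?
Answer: -6466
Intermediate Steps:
N(d) = -(10 + d)/(4*d) (N(d) = -(d + 10)/(2*(d + d)) = -(10 + d)/(2*(2*d)) = -(10 + d)*1/(2*d)/2 = -(10 + d)/(4*d))
(-62 + N(-2))*106 = (-62 + (1/4)*(-10 - 1*(-2))/(-2))*106 = (-62 + (1/4)*(-1/2)*(-10 + 2))*106 = (-62 + (1/4)*(-1/2)*(-8))*106 = (-62 + 1)*106 = -61*106 = -6466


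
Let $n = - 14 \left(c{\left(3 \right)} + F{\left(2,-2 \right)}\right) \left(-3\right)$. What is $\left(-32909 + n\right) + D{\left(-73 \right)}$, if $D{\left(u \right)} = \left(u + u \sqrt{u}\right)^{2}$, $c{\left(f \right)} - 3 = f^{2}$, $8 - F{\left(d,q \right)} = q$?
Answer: $-415673 + 10658 i \sqrt{73} \approx -4.1567 \cdot 10^{5} + 91062.0 i$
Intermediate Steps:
$F{\left(d,q \right)} = 8 - q$
$c{\left(f \right)} = 3 + f^{2}$
$n = 924$ ($n = - 14 \left(\left(3 + 3^{2}\right) + \left(8 - -2\right)\right) \left(-3\right) = - 14 \left(\left(3 + 9\right) + \left(8 + 2\right)\right) \left(-3\right) = - 14 \left(12 + 10\right) \left(-3\right) = - 14 \cdot 22 \left(-3\right) = \left(-14\right) \left(-66\right) = 924$)
$D{\left(u \right)} = \left(u + u^{\frac{3}{2}}\right)^{2}$
$\left(-32909 + n\right) + D{\left(-73 \right)} = \left(-32909 + 924\right) + \left(-73 + \left(-73\right)^{\frac{3}{2}}\right)^{2} = -31985 + \left(-73 - 73 i \sqrt{73}\right)^{2}$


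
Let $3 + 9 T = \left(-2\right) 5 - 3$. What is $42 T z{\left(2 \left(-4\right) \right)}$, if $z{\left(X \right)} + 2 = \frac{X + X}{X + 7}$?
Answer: $- \frac{3136}{3} \approx -1045.3$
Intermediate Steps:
$z{\left(X \right)} = -2 + \frac{2 X}{7 + X}$ ($z{\left(X \right)} = -2 + \frac{X + X}{X + 7} = -2 + \frac{2 X}{7 + X}$)
$T = - \frac{16}{9}$ ($T = - \frac{1}{3} + \frac{\left(-2\right) 5 - 3}{9} = - \frac{1}{3} + \frac{-10 - 3}{9} = - \frac{1}{3} + \frac{1}{9} \left(-13\right) = - \frac{1}{3} - \frac{13}{9} = - \frac{16}{9} \approx -1.7778$)
$42 T z{\left(2 \left(-4\right) \right)} = 42 \left(- \frac{16}{9}\right) \left(- \frac{14}{7 + 2 \left(-4\right)}\right) = - \frac{224 \left(- \frac{14}{7 - 8}\right)}{3} = - \frac{224 \left(- \frac{14}{-1}\right)}{3} = - \frac{224 \left(\left(-14\right) \left(-1\right)\right)}{3} = \left(- \frac{224}{3}\right) 14 = - \frac{3136}{3}$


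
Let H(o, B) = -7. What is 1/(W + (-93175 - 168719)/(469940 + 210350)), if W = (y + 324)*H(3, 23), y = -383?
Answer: 340145/140348938 ≈ 0.0024236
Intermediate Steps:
W = 413 (W = (-383 + 324)*(-7) = -59*(-7) = 413)
1/(W + (-93175 - 168719)/(469940 + 210350)) = 1/(413 + (-93175 - 168719)/(469940 + 210350)) = 1/(413 - 261894/680290) = 1/(413 - 261894*1/680290) = 1/(413 - 130947/340145) = 1/(140348938/340145) = 340145/140348938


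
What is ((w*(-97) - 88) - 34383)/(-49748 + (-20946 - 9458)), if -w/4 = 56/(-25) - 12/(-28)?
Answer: 6155421/14026600 ≈ 0.43884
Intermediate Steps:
w = 1268/175 (w = -4*(56/(-25) - 12/(-28)) = -4*(56*(-1/25) - 12*(-1/28)) = -4*(-56/25 + 3/7) = -4*(-317/175) = 1268/175 ≈ 7.2457)
((w*(-97) - 88) - 34383)/(-49748 + (-20946 - 9458)) = (((1268/175)*(-97) - 88) - 34383)/(-49748 + (-20946 - 9458)) = ((-122996/175 - 88) - 34383)/(-49748 - 30404) = (-138396/175 - 34383)/(-80152) = -6155421/175*(-1/80152) = 6155421/14026600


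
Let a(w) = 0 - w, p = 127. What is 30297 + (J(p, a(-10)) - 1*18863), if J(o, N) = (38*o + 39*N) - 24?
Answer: 16626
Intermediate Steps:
a(w) = -w
J(o, N) = -24 + 38*o + 39*N
30297 + (J(p, a(-10)) - 1*18863) = 30297 + ((-24 + 38*127 + 39*(-1*(-10))) - 1*18863) = 30297 + ((-24 + 4826 + 39*10) - 18863) = 30297 + ((-24 + 4826 + 390) - 18863) = 30297 + (5192 - 18863) = 30297 - 13671 = 16626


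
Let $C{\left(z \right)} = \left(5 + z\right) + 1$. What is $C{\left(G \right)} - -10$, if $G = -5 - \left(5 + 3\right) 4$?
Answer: $-21$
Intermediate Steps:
$G = -37$ ($G = -5 - 8 \cdot 4 = -5 - 32 = -37$)
$C{\left(z \right)} = 6 + z$
$C{\left(G \right)} - -10 = \left(6 - 37\right) - -10 = -31 + 10 = -21$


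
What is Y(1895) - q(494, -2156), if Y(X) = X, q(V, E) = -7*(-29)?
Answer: 1692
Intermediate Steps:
q(V, E) = 203
Y(1895) - q(494, -2156) = 1895 - 1*203 = 1895 - 203 = 1692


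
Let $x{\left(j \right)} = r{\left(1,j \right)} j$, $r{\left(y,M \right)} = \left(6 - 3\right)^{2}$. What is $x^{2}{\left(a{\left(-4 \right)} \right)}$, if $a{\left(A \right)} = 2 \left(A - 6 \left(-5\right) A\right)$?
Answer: $4981824$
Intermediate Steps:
$r{\left(y,M \right)} = 9$ ($r{\left(y,M \right)} = 3^{2} = 9$)
$a{\left(A \right)} = 62 A$ ($a{\left(A \right)} = 2 \left(A - - 30 A\right) = 2 \left(A + 30 A\right) = 2 \cdot 31 A = 62 A$)
$x{\left(j \right)} = 9 j$
$x^{2}{\left(a{\left(-4 \right)} \right)} = \left(9 \cdot 62 \left(-4\right)\right)^{2} = \left(9 \left(-248\right)\right)^{2} = \left(-2232\right)^{2} = 4981824$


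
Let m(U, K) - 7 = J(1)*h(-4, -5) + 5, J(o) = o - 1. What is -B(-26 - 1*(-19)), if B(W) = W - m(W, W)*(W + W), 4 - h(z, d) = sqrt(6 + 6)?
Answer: -161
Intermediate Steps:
h(z, d) = 4 - 2*sqrt(3) (h(z, d) = 4 - sqrt(6 + 6) = 4 - sqrt(12) = 4 - 2*sqrt(3))
J(o) = -1 + o
m(U, K) = 12 (m(U, K) = 7 + ((-1 + 1)*(4 - 2*sqrt(3)) + 5) = 7 + (0*(4 - 2*sqrt(3)) + 5) = 7 + (0 + 5) = 7 + 5 = 12)
B(W) = -23*W (B(W) = W - 12*(W + W) = W - 12*2*W = W - 24*W = -23*W)
-B(-26 - 1*(-19)) = -(-23)*(-26 - 1*(-19)) = -(-23)*(-26 + 19) = -(-23)*(-7) = -1*161 = -161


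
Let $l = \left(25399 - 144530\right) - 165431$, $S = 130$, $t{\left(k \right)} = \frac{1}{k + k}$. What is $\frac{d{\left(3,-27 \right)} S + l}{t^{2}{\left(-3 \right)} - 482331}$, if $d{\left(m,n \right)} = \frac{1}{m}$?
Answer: $\frac{10242672}{17363915} \approx 0.58988$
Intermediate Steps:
$t{\left(k \right)} = \frac{1}{2 k}$
$l = -284562$ ($l = -119131 - 165431 = -284562$)
$\frac{d{\left(3,-27 \right)} S + l}{t^{2}{\left(-3 \right)} - 482331} = \frac{\frac{1}{3} \cdot 130 - 284562}{\left(\frac{1}{2 \left(-3\right)}\right)^{2} - 482331} = \frac{\frac{1}{3} \cdot 130 - 284562}{\left(\frac{1}{2} \left(- \frac{1}{3}\right)\right)^{2} - 482331} = \frac{\frac{130}{3} - 284562}{\left(- \frac{1}{6}\right)^{2} - 482331} = - \frac{853556}{3 \left(\frac{1}{36} - 482331\right)} = - \frac{853556}{3 \left(- \frac{17363915}{36}\right)} = \left(- \frac{853556}{3}\right) \left(- \frac{36}{17363915}\right) = \frac{10242672}{17363915}$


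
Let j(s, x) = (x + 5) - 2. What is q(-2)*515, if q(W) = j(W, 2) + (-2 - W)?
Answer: 2575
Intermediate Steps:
j(s, x) = 3 + x (j(s, x) = (5 + x) - 2 = 3 + x)
q(W) = 3 - W (q(W) = (3 + 2) + (-2 - W) = 5 + (-2 - W) = 3 - W)
q(-2)*515 = (3 - 1*(-2))*515 = (3 + 2)*515 = 5*515 = 2575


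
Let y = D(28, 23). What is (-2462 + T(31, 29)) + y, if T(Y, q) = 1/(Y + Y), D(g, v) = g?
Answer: -150907/62 ≈ -2434.0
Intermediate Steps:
T(Y, q) = 1/(2*Y)
y = 28
(-2462 + T(31, 29)) + y = (-2462 + (½)/31) + 28 = (-2462 + (½)*(1/31)) + 28 = (-2462 + 1/62) + 28 = -152643/62 + 28 = -150907/62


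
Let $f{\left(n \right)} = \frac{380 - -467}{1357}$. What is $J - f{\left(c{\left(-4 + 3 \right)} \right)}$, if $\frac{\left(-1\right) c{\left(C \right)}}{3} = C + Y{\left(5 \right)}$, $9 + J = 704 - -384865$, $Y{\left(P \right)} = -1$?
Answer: $\frac{523204073}{1357} \approx 3.8556 \cdot 10^{5}$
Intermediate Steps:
$J = 385560$ ($J = -9 + \left(704 - -384865\right) = -9 + \left(704 + 384865\right) = -9 + 385569 = 385560$)
$c{\left(C \right)} = 3 - 3 C$ ($c{\left(C \right)} = - 3 \left(C - 1\right) = - 3 \left(-1 + C\right) = 3 - 3 C$)
$f{\left(n \right)} = \frac{847}{1357}$ ($f{\left(n \right)} = \left(380 + 467\right) \frac{1}{1357} = 847 \cdot \frac{1}{1357} = \frac{847}{1357}$)
$J - f{\left(c{\left(-4 + 3 \right)} \right)} = 385560 - \frac{847}{1357} = \frac{523204073}{1357}$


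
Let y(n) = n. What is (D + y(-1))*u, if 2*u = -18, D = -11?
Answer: 108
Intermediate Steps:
u = -9 (u = (½)*(-18) = -9)
(D + y(-1))*u = (-11 - 1)*(-9) = -12*(-9) = 108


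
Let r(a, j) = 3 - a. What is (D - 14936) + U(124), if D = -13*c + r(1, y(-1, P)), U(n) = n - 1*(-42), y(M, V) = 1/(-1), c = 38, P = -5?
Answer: -15262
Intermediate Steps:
y(M, V) = -1
U(n) = 42 + n (U(n) = n + 42 = 42 + n)
D = -492 (D = -13*38 + (3 - 1*1) = -494 + (3 - 1) = -494 + 2 = -492)
(D - 14936) + U(124) = (-492 - 14936) + (42 + 124) = -15428 + 166 = -15262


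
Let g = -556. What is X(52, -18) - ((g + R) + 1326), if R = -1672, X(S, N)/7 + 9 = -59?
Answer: 426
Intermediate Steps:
X(S, N) = -476 (X(S, N) = -63 + 7*(-59) = -63 - 413 = -476)
X(52, -18) - ((g + R) + 1326) = -476 - ((-556 - 1672) + 1326) = -476 - (-2228 + 1326) = -476 - 1*(-902) = -476 + 902 = 426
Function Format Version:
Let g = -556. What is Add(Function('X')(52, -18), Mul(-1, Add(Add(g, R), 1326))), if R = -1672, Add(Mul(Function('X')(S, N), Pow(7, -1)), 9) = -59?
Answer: 426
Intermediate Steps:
Function('X')(S, N) = -476 (Function('X')(S, N) = Add(-63, Mul(7, -59)) = Add(-63, -413) = -476)
Add(Function('X')(52, -18), Mul(-1, Add(Add(g, R), 1326))) = Add(-476, Mul(-1, Add(Add(-556, -1672), 1326))) = Add(-476, Mul(-1, Add(-2228, 1326))) = Add(-476, Mul(-1, -902)) = Add(-476, 902) = 426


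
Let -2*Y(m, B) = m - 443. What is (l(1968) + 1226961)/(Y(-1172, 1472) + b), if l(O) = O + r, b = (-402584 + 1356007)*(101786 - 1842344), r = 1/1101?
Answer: -2706101660/3654192640356753 ≈ -7.4055e-7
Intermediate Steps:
r = 1/1101 ≈ 0.00090826
Y(m, B) = 443/2 - m/2 (Y(m, B) = -(m - 443)/2 = -(-443 + m)/2 = 443/2 - m/2)
b = -1659488030034 (b = 953423*(-1740558) = -1659488030034)
l(O) = 1/1101 + O (l(O) = O + 1/1101 = 1/1101 + O)
(l(1968) + 1226961)/(Y(-1172, 1472) + b) = ((1/1101 + 1968) + 1226961)/((443/2 - ½*(-1172)) - 1659488030034) = (2166769/1101 + 1226961)/((443/2 + 586) - 1659488030034) = 1353050830/(1101*(1615/2 - 1659488030034)) = 1353050830/(1101*(-3318976058453/2)) = (1353050830/1101)*(-2/3318976058453) = -2706101660/3654192640356753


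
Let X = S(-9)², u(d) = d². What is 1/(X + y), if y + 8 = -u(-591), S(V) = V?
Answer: -1/349208 ≈ -2.8636e-6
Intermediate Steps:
X = 81 (X = (-9)² = 81)
y = -349289 (y = -8 - 1*(-591)² = -8 - 1*349281 = -8 - 349281 = -349289)
1/(X + y) = 1/(81 - 349289) = 1/(-349208) = -1/349208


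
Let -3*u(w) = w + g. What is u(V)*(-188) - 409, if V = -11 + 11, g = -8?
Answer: -2731/3 ≈ -910.33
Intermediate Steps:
V = 0
u(w) = 8/3 - w/3 (u(w) = -(w - 8)/3 = -(-8 + w)/3 = 8/3 - w/3)
u(V)*(-188) - 409 = (8/3 - ⅓*0)*(-188) - 409 = (8/3 + 0)*(-188) - 409 = (8/3)*(-188) - 409 = -1504/3 - 409 = -2731/3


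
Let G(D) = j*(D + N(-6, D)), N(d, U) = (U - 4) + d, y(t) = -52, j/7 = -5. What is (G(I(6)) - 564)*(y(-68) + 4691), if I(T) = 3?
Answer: -1966936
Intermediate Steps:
j = -35 (j = 7*(-5) = -35)
N(d, U) = -4 + U + d (N(d, U) = (-4 + U) + d = -4 + U + d)
G(D) = 350 - 70*D (G(D) = -35*(D + (-4 + D - 6)) = -35*(D + (-10 + D)) = -35*(-10 + 2*D) = 350 - 70*D)
(G(I(6)) - 564)*(y(-68) + 4691) = ((350 - 70*3) - 564)*(-52 + 4691) = ((350 - 210) - 564)*4639 = (140 - 564)*4639 = -424*4639 = -1966936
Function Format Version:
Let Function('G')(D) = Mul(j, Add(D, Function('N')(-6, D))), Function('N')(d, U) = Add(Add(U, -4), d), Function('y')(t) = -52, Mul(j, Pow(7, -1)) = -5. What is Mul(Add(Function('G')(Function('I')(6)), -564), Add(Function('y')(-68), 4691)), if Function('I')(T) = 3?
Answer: -1966936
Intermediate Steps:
j = -35 (j = Mul(7, -5) = -35)
Function('N')(d, U) = Add(-4, U, d) (Function('N')(d, U) = Add(Add(-4, U), d) = Add(-4, U, d))
Function('G')(D) = Add(350, Mul(-70, D)) (Function('G')(D) = Mul(-35, Add(D, Add(-4, D, -6))) = Mul(-35, Add(D, Add(-10, D))) = Mul(-35, Add(-10, Mul(2, D))) = Add(350, Mul(-70, D)))
Mul(Add(Function('G')(Function('I')(6)), -564), Add(Function('y')(-68), 4691)) = Mul(Add(Add(350, Mul(-70, 3)), -564), Add(-52, 4691)) = Mul(Add(Add(350, -210), -564), 4639) = Mul(Add(140, -564), 4639) = Mul(-424, 4639) = -1966936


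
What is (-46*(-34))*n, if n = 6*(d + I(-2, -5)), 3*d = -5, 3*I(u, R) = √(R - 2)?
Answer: -15640 + 3128*I*√7 ≈ -15640.0 + 8275.9*I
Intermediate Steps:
I(u, R) = √(-2 + R)/3 (I(u, R) = √(R - 2)/3 = √(-2 + R)/3)
d = -5/3 (d = (⅓)*(-5) = -5/3 ≈ -1.6667)
n = -10 + 2*I*√7 (n = 6*(-5/3 + √(-2 - 5)/3) = 6*(-5/3 + √(-7)/3) = 6*(-5/3 + (I*√7)/3) = 6*(-5/3 + I*√7/3) = -10 + 2*I*√7 ≈ -10.0 + 5.2915*I)
(-46*(-34))*n = (-46*(-34))*(-10 + 2*I*√7) = 1564*(-10 + 2*I*√7) = -15640 + 3128*I*√7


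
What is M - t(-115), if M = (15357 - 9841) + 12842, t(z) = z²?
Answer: 5133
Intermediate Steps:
M = 18358 (M = 5516 + 12842 = 18358)
M - t(-115) = 18358 - 1*(-115)² = 18358 - 1*13225 = 18358 - 13225 = 5133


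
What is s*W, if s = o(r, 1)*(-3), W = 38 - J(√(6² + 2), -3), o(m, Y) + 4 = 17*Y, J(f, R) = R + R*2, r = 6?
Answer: -1833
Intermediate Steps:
J(f, R) = 3*R (J(f, R) = R + 2*R = 3*R)
o(m, Y) = -4 + 17*Y
W = 47 (W = 38 - 3*(-3) = 38 - 1*(-9) = 38 + 9 = 47)
s = -39 (s = (-4 + 17*1)*(-3) = (-4 + 17)*(-3) = 13*(-3) = -39)
s*W = -39*47 = -1833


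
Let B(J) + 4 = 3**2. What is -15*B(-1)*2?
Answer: -150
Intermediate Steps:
B(J) = 5 (B(J) = -4 + 3**2 = -4 + 9 = 5)
-15*B(-1)*2 = -15*5*2 = -75*2 = -150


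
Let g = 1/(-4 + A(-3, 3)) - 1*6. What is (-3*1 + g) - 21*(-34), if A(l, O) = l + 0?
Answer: 4934/7 ≈ 704.86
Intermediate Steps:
A(l, O) = l
g = -43/7 (g = 1/(-4 - 3) - 1*6 = 1/(-7) - 6 = -⅐ - 6 = -43/7 ≈ -6.1429)
(-3*1 + g) - 21*(-34) = (-3*1 - 43/7) - 21*(-34) = (-3 - 43/7) + 714 = -64/7 + 714 = 4934/7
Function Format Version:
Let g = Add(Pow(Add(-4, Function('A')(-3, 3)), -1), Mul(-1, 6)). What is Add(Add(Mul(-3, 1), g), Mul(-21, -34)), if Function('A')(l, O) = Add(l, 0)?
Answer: Rational(4934, 7) ≈ 704.86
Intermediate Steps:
Function('A')(l, O) = l
g = Rational(-43, 7) (g = Add(Pow(Add(-4, -3), -1), Mul(-1, 6)) = Add(Pow(-7, -1), -6) = Add(Rational(-1, 7), -6) = Rational(-43, 7) ≈ -6.1429)
Add(Add(Mul(-3, 1), g), Mul(-21, -34)) = Add(Add(Mul(-3, 1), Rational(-43, 7)), Mul(-21, -34)) = Add(Add(-3, Rational(-43, 7)), 714) = Add(Rational(-64, 7), 714) = Rational(4934, 7)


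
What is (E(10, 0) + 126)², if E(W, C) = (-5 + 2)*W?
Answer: 9216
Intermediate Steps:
E(W, C) = -3*W
(E(10, 0) + 126)² = (-3*10 + 126)² = (-30 + 126)² = 96² = 9216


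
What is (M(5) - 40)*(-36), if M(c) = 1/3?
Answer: 1428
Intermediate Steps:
M(c) = 1/3
(M(5) - 40)*(-36) = (1/3 - 40)*(-36) = -119/3*(-36) = 1428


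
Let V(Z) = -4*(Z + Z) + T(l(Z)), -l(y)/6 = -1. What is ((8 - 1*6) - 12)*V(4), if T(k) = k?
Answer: 260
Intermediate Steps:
l(y) = 6 (l(y) = -6*(-1) = 6)
V(Z) = 6 - 8*Z (V(Z) = -4*(Z + Z) + 6 = -8*Z + 6 = 6 - 8*Z)
((8 - 1*6) - 12)*V(4) = ((8 - 1*6) - 12)*(6 - 8*4) = ((8 - 6) - 12)*(6 - 32) = (2 - 12)*(-26) = -10*(-26) = 260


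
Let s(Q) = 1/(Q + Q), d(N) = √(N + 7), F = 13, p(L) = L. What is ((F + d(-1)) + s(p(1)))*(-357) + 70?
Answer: -9499/2 - 357*√6 ≈ -5624.0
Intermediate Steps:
d(N) = √(7 + N)
s(Q) = 1/(2*Q)
((F + d(-1)) + s(p(1)))*(-357) + 70 = ((13 + √(7 - 1)) + (½)/1)*(-357) + 70 = ((13 + √6) + (½)*1)*(-357) + 70 = ((13 + √6) + ½)*(-357) + 70 = (27/2 + √6)*(-357) + 70 = (-9639/2 - 357*√6) + 70 = -9499/2 - 357*√6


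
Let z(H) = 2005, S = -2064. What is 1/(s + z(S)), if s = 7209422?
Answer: 1/7211427 ≈ 1.3867e-7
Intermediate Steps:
1/(s + z(S)) = 1/(7209422 + 2005) = 1/7211427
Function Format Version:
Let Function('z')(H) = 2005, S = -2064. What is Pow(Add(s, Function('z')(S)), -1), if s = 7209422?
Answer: Rational(1, 7211427) ≈ 1.3867e-7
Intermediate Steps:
Pow(Add(s, Function('z')(S)), -1) = Pow(Add(7209422, 2005), -1) = Pow(7211427, -1) = Rational(1, 7211427)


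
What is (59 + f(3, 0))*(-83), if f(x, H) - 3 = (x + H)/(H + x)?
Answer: -5229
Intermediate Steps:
f(x, H) = 4 (f(x, H) = 3 + (x + H)/(H + x) = 3 + (H + x)/(H + x) = 3 + 1 = 4)
(59 + f(3, 0))*(-83) = (59 + 4)*(-83) = 63*(-83) = -5229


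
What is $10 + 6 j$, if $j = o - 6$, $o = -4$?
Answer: $-50$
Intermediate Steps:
$j = -10$ ($j = -4 - 6 = -10$)
$10 + 6 j = 10 + 6 \left(-10\right) = 10 - 60 = -50$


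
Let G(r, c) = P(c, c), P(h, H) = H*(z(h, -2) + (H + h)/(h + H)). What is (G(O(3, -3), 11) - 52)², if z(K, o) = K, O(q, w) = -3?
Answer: 6400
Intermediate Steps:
P(h, H) = H*(1 + h) (P(h, H) = H*(h + (H + h)/(h + H)) = H*(h + (H + h)/(H + h)) = H*(h + 1) = H*(1 + h))
G(r, c) = c*(1 + c)
(G(O(3, -3), 11) - 52)² = (11*(1 + 11) - 52)² = (11*12 - 52)² = (132 - 52)² = 80² = 6400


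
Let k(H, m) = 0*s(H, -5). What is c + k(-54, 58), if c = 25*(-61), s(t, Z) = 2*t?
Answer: -1525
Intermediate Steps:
c = -1525
k(H, m) = 0 (k(H, m) = 0*(2*H) = 0)
c + k(-54, 58) = -1525 + 0 = -1525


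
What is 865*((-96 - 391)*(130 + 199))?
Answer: -138592895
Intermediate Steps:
865*((-96 - 391)*(130 + 199)) = 865*(-487*329) = 865*(-160223) = -138592895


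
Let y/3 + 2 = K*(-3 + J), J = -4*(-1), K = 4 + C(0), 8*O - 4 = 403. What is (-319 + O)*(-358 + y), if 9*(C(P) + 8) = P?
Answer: 100815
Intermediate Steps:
C(P) = -8 + P/9
O = 407/8 (O = ½ + (⅛)*403 = ½ + 403/8 = 407/8 ≈ 50.875)
K = -4 (K = 4 + (-8 + (⅑)*0) = 4 + (-8 + 0) = 4 - 8 = -4)
J = 4
y = -18 (y = -6 + 3*(-4*(-3 + 4)) = -6 + 3*(-4*1) = -6 + 3*(-4) = -6 - 12 = -18)
(-319 + O)*(-358 + y) = (-319 + 407/8)*(-358 - 18) = -2145/8*(-376) = 100815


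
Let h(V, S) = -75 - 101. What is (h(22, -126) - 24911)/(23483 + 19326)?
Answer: -25087/42809 ≈ -0.58602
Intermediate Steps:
h(V, S) = -176
(h(22, -126) - 24911)/(23483 + 19326) = (-176 - 24911)/(23483 + 19326) = -25087/42809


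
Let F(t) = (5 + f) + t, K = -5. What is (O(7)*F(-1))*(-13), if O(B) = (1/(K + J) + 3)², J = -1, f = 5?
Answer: -3757/4 ≈ -939.25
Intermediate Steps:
F(t) = 10 + t (F(t) = (5 + 5) + t = 10 + t)
O(B) = 289/36 (O(B) = (1/(-5 - 1) + 3)² = (1/(-6) + 3)² = (-⅙ + 3)² = (17/6)² = 289/36)
(O(7)*F(-1))*(-13) = (289*(10 - 1)/36)*(-13) = ((289/36)*9)*(-13) = (289/4)*(-13) = -3757/4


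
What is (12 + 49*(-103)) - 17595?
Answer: -22630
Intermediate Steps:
(12 + 49*(-103)) - 17595 = (12 - 5047) - 17595 = -5035 - 17595 = -22630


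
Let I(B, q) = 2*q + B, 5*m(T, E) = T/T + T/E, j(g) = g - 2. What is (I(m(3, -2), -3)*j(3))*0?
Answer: 0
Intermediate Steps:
j(g) = -2 + g
m(T, E) = ⅕ + T/(5*E) (m(T, E) = (T/T + T/E)/5 = (1 + T/E)/5 = ⅕ + T/(5*E))
I(B, q) = B + 2*q
(I(m(3, -2), -3)*j(3))*0 = (((⅕)*(-2 + 3)/(-2) + 2*(-3))*(-2 + 3))*0 = (((⅕)*(-½)*1 - 6)*1)*0 = ((-⅒ - 6)*1)*0 = -61/10*1*0 = -61/10*0 = 0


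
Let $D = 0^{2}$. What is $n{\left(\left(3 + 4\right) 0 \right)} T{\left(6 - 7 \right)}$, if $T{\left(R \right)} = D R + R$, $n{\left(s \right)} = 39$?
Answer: $-39$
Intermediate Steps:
$D = 0$
$T{\left(R \right)} = R$ ($T{\left(R \right)} = 0 R + R = 0 + R = R$)
$n{\left(\left(3 + 4\right) 0 \right)} T{\left(6 - 7 \right)} = 39 \left(6 - 7\right) = 39 \left(-1\right) = -39$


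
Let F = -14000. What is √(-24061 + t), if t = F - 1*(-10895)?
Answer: 17*I*√94 ≈ 164.82*I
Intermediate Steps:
t = -3105 (t = -14000 - 1*(-10895) = -14000 + 10895 = -3105)
√(-24061 + t) = √(-24061 - 3105) = √(-27166) = 17*I*√94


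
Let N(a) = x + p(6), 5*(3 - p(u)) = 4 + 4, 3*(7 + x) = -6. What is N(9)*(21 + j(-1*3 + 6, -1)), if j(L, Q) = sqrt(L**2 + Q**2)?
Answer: -798/5 - 38*sqrt(10)/5 ≈ -183.63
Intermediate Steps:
x = -9 (x = -7 + (1/3)*(-6) = -7 - 2 = -9)
p(u) = 7/5 (p(u) = 3 - (4 + 4)/5 = 3 - 1/5*8 = 3 - 8/5 = 7/5)
N(a) = -38/5 (N(a) = -9 + 7/5 = -38/5)
N(9)*(21 + j(-1*3 + 6, -1)) = -38*(21 + sqrt((-1*3 + 6)**2 + (-1)**2))/5 = -38*(21 + sqrt((-3 + 6)**2 + 1))/5 = -38*(21 + sqrt(3**2 + 1))/5 = -38*(21 + sqrt(9 + 1))/5 = -38*(21 + sqrt(10))/5 = -798/5 - 38*sqrt(10)/5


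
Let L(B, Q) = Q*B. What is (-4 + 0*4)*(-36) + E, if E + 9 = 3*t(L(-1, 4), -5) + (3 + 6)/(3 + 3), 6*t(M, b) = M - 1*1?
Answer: 134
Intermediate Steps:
L(B, Q) = B*Q
t(M, b) = -1/6 + M/6 (t(M, b) = (M - 1*1)/6 = (M - 1)/6 = (-1 + M)/6 = -1/6 + M/6)
E = -10 (E = -9 + (3*(-1/6 + (-1*4)/6) + (3 + 6)/(3 + 3)) = -9 + (3*(-1/6 + (1/6)*(-4)) + 9/6) = -9 + (3*(-1/6 - 2/3) + 9*(1/6)) = -9 + (3*(-5/6) + 3/2) = -9 + (-5/2 + 3/2) = -9 - 1 = -10)
(-4 + 0*4)*(-36) + E = (-4 + 0*4)*(-36) - 10 = (-4 + 0)*(-36) - 10 = -4*(-36) - 10 = 144 - 10 = 134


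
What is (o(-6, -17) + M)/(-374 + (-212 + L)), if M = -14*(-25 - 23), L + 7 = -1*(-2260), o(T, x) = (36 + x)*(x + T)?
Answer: 235/1667 ≈ 0.14097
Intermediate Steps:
o(T, x) = (36 + x)*(T + x)
L = 2253 (L = -7 - 1*(-2260) = -7 + 2260 = 2253)
M = 672 (M = -14*(-48) = 672)
(o(-6, -17) + M)/(-374 + (-212 + L)) = (((-17)² + 36*(-6) + 36*(-17) - 6*(-17)) + 672)/(-374 + (-212 + 2253)) = ((289 - 216 - 612 + 102) + 672)/(-374 + 2041) = (-437 + 672)/1667 = 235*(1/1667) = 235/1667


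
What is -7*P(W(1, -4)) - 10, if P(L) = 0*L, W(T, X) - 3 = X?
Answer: -10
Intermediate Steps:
W(T, X) = 3 + X
P(L) = 0
-7*P(W(1, -4)) - 10 = -7*0 - 10 = 0 - 10 = -10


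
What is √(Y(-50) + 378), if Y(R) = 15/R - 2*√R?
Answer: √(37770 - 1000*I*√2)/10 ≈ 19.438 - 0.36378*I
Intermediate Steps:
Y(R) = -2*√R + 15/R
√(Y(-50) + 378) = √((15 - (-500)*I*√2)/(-50) + 378) = √(-(15 - (-500)*I*√2)/50 + 378) = √(-(15 + 500*I*√2)/50 + 378) = √((-3/10 - 10*I*√2) + 378) = √(3777/10 - 10*I*√2)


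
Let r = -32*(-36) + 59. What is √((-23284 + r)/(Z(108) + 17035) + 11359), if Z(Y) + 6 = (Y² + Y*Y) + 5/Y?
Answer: 11*√1783282198155115/4358561 ≈ 106.58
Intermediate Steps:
r = 1211 (r = 1152 + 59 = 1211)
Z(Y) = -6 + 2*Y² + 5/Y (Z(Y) = -6 + ((Y² + Y*Y) + 5/Y) = -6 + ((Y² + Y²) + 5/Y) = -6 + (2*Y² + 5/Y) = -6 + 2*Y² + 5/Y)
√((-23284 + r)/(Z(108) + 17035) + 11359) = √((-23284 + 1211)/((-6 + 2*108² + 5/108) + 17035) + 11359) = √(-22073/((-6 + 2*11664 + 5*(1/108)) + 17035) + 11359) = √(-22073/((-6 + 23328 + 5/108) + 17035) + 11359) = √(-22073/(2518781/108 + 17035) + 11359) = √(-22073/4358561/108 + 11359) = √(-22073*108/4358561 + 11359) = √(-2383884/4358561 + 11359) = √(49506510515/4358561) = 11*√1783282198155115/4358561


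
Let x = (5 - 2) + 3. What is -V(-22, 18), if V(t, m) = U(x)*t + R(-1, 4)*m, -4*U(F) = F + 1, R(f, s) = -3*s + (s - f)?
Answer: 175/2 ≈ 87.500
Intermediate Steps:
R(f, s) = -f - 2*s
x = 6 (x = 3 + 3 = 6)
U(F) = -¼ - F/4 (U(F) = -(F + 1)/4 = -(1 + F)/4 = -¼ - F/4)
V(t, m) = -7*m - 7*t/4 (V(t, m) = (-¼ - ¼*6)*t + (-1*(-1) - 2*4)*m = (-¼ - 3/2)*t + (1 - 8)*m = -7*t/4 - 7*m = -7*m - 7*t/4)
-V(-22, 18) = -(-7*18 - 7/4*(-22)) = -(-126 + 77/2) = -1*(-175/2) = 175/2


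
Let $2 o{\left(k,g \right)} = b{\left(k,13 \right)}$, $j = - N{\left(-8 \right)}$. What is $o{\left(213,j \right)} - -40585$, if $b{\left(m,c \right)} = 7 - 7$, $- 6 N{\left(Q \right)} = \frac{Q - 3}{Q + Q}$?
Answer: $40585$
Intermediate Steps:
$N{\left(Q \right)} = - \frac{-3 + Q}{12 Q}$ ($N{\left(Q \right)} = - \frac{\left(Q - 3\right) \frac{1}{Q + Q}}{6} = - \frac{\left(-3 + Q\right) \frac{1}{2 Q}}{6} = - \frac{\frac{1}{2} \frac{1}{Q} \left(-3 + Q\right)}{6} = - \frac{-3 + Q}{12 Q}$)
$j = \frac{11}{96}$ ($j = - \frac{3 - -8}{12 \left(-8\right)} = - \frac{\left(-1\right) \left(3 + 8\right)}{12 \cdot 8} = - \frac{\left(-1\right) 11}{12 \cdot 8} = \left(-1\right) \left(- \frac{11}{96}\right) = \frac{11}{96} \approx 0.11458$)
$b{\left(m,c \right)} = 0$
$o{\left(k,g \right)} = 0$ ($o{\left(k,g \right)} = \frac{1}{2} \cdot 0 = 0$)
$o{\left(213,j \right)} - -40585 = 0 - -40585 = 0 + 40585 = 40585$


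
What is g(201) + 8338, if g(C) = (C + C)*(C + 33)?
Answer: 102406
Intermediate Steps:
g(C) = 2*C*(33 + C) (g(C) = (2*C)*(33 + C) = 2*C*(33 + C))
g(201) + 8338 = 2*201*(33 + 201) + 8338 = 2*201*234 + 8338 = 94068 + 8338 = 102406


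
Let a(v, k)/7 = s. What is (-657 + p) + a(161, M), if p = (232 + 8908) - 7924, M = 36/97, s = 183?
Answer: 1840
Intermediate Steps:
M = 36/97 (M = 36*(1/97) = 36/97 ≈ 0.37113)
p = 1216 (p = 9140 - 7924 = 1216)
a(v, k) = 1281 (a(v, k) = 7*183 = 1281)
(-657 + p) + a(161, M) = (-657 + 1216) + 1281 = 559 + 1281 = 1840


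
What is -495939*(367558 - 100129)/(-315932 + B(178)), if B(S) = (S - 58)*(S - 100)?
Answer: 132628470831/306572 ≈ 4.3262e+5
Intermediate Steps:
B(S) = (-100 + S)*(-58 + S) (B(S) = (-58 + S)*(-100 + S) = (-100 + S)*(-58 + S))
-495939*(367558 - 100129)/(-315932 + B(178)) = -495939*(367558 - 100129)/(-315932 + (5800 + 178² - 158*178)) = -495939*267429/(-315932 + (5800 + 31684 - 28124)) = -495939*267429/(-315932 + 9360) = -495939/((-306572*1/267429)) = -495939/(-306572/267429) = -495939*(-267429/306572) = 132628470831/306572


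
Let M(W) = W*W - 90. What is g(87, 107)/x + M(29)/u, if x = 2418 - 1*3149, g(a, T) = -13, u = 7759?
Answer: 649848/5671829 ≈ 0.11457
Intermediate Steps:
M(W) = -90 + W² (M(W) = W² - 90 = -90 + W²)
x = -731 (x = 2418 - 3149 = -731)
g(87, 107)/x + M(29)/u = -13/(-731) + (-90 + 29²)/7759 = -13*(-1/731) + (-90 + 841)*(1/7759) = 13/731 + 751*(1/7759) = 13/731 + 751/7759 = 649848/5671829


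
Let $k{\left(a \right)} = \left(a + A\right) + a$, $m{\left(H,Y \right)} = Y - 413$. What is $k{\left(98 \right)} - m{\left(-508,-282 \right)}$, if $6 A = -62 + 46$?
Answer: $\frac{2665}{3} \approx 888.33$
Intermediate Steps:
$m{\left(H,Y \right)} = -413 + Y$
$A = - \frac{8}{3}$ ($A = \frac{-62 + 46}{6} = \frac{1}{6} \left(-16\right) = - \frac{8}{3} \approx -2.6667$)
$k{\left(a \right)} = - \frac{8}{3} + 2 a$ ($k{\left(a \right)} = \left(a - \frac{8}{3}\right) + a = \left(- \frac{8}{3} + a\right) + a = - \frac{8}{3} + 2 a$)
$k{\left(98 \right)} - m{\left(-508,-282 \right)} = \left(- \frac{8}{3} + 2 \cdot 98\right) - \left(-413 - 282\right) = \left(- \frac{8}{3} + 196\right) - -695 = \frac{580}{3} + 695 = \frac{2665}{3}$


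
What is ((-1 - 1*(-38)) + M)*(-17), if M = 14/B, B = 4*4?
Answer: -5151/8 ≈ -643.88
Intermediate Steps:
B = 16
M = 7/8 (M = 14/16 = 14*(1/16) = 7/8 ≈ 0.87500)
((-1 - 1*(-38)) + M)*(-17) = ((-1 - 1*(-38)) + 7/8)*(-17) = ((-1 + 38) + 7/8)*(-17) = (37 + 7/8)*(-17) = (303/8)*(-17) = -5151/8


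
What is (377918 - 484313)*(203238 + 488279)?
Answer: -73573951215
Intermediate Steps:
(377918 - 484313)*(203238 + 488279) = -106395*691517 = -73573951215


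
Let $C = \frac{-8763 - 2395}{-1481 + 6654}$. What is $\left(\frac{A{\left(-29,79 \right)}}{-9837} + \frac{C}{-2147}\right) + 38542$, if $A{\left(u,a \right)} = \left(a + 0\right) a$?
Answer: $\frac{601542426882607}{15607708821} \approx 38541.0$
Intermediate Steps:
$A{\left(u,a \right)} = a^{2}$ ($A{\left(u,a \right)} = a a = a^{2}$)
$C = - \frac{1594}{739}$ ($C = - \frac{11158}{5173} = \left(-11158\right) \frac{1}{5173} = - \frac{1594}{739} \approx -2.157$)
$\left(\frac{A{\left(-29,79 \right)}}{-9837} + \frac{C}{-2147}\right) + 38542 = \left(\frac{79^{2}}{-9837} - \frac{1594}{739 \left(-2147\right)}\right) + 38542 = \left(6241 \left(- \frac{1}{9837}\right) - - \frac{1594}{1586633}\right) + 38542 = \left(- \frac{6241}{9837} + \frac{1594}{1586633}\right) + 38542 = - \frac{9886496375}{15607708821} + 38542 = \frac{601542426882607}{15607708821}$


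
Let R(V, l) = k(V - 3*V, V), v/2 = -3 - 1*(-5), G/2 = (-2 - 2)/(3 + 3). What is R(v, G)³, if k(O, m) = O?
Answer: -512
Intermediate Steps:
G = -4/3 (G = 2*((-2 - 2)/(3 + 3)) = 2*(-4/6) = 2*(-4*⅙) = 2*(-⅔) = -4/3 ≈ -1.3333)
v = 4 (v = 2*(-3 - 1*(-5)) = 2*(-3 + 5) = 2*2 = 4)
R(V, l) = -2*V (R(V, l) = V - 3*V = -2*V)
R(v, G)³ = (-2*4)³ = (-8)³ = -512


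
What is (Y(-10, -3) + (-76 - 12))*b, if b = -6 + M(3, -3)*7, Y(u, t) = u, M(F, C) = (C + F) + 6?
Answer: -3528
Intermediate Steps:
M(F, C) = 6 + C + F
b = 36 (b = -6 + (6 - 3 + 3)*7 = -6 + 6*7 = -6 + 42 = 36)
(Y(-10, -3) + (-76 - 12))*b = (-10 + (-76 - 12))*36 = (-10 - 88)*36 = -98*36 = -3528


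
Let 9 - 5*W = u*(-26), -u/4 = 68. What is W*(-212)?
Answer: 1497356/5 ≈ 2.9947e+5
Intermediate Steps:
u = -272 (u = -4*68 = -272)
W = -7063/5 (W = 9/5 - (-272)*(-26)/5 = 9/5 - 1/5*7072 = 9/5 - 7072/5 = -7063/5 ≈ -1412.6)
W*(-212) = -7063/5*(-212) = 1497356/5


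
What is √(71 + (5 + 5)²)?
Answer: 3*√19 ≈ 13.077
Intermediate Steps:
√(71 + (5 + 5)²) = √(71 + 10²) = √(71 + 100) = √171 = 3*√19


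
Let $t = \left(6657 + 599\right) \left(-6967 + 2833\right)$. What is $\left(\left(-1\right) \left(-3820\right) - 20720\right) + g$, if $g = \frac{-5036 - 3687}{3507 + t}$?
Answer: $- \frac{506878260577}{29992797} \approx -16900.0$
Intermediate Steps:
$t = -29996304$ ($t = 7256 \left(-4134\right) = -29996304$)
$g = \frac{8723}{29992797}$ ($g = \frac{-5036 - 3687}{3507 - 29996304} = - \frac{8723}{-29992797} = \left(-8723\right) \left(- \frac{1}{29992797}\right) = \frac{8723}{29992797} \approx 0.00029084$)
$\left(\left(-1\right) \left(-3820\right) - 20720\right) + g = \left(\left(-1\right) \left(-3820\right) - 20720\right) + \frac{8723}{29992797} = \left(3820 - 20720\right) + \frac{8723}{29992797} = -16900 + \frac{8723}{29992797} = - \frac{506878260577}{29992797}$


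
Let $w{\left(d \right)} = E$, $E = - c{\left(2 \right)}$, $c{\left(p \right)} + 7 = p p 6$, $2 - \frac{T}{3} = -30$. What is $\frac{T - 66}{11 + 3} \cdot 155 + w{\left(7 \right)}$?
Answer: $\frac{2206}{7} \approx 315.14$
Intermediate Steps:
$T = 96$ ($T = 6 - -90 = 6 + 90 = 96$)
$c{\left(p \right)} = -7 + 6 p^{2}$ ($c{\left(p \right)} = -7 + p p 6 = -7 + p^{2} \cdot 6 = -7 + 6 p^{2}$)
$E = -17$ ($E = - (-7 + 6 \cdot 2^{2}) = - (-7 + 6 \cdot 4) = - (-7 + 24) = \left(-1\right) 17 = -17$)
$w{\left(d \right)} = -17$
$\frac{T - 66}{11 + 3} \cdot 155 + w{\left(7 \right)} = \frac{96 - 66}{11 + 3} \cdot 155 - 17 = \frac{30}{14} \cdot 155 - 17 = 30 \cdot \frac{1}{14} \cdot 155 - 17 = \frac{15}{7} \cdot 155 - 17 = \frac{2325}{7} - 17 = \frac{2206}{7}$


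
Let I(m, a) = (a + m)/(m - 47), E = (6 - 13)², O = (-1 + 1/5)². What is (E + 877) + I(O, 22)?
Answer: 1072668/1159 ≈ 925.51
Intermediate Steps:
O = 16/25 (O = (-1 + 1*(⅕))² = (-1 + ⅕)² = (-⅘)² = 16/25 ≈ 0.64000)
E = 49 (E = (-7)² = 49)
I(m, a) = (a + m)/(-47 + m)
(E + 877) + I(O, 22) = (49 + 877) + (22 + 16/25)/(-47 + 16/25) = 926 + (566/25)/(-1159/25) = 926 - 25/1159*566/25 = 926 - 566/1159 = 1072668/1159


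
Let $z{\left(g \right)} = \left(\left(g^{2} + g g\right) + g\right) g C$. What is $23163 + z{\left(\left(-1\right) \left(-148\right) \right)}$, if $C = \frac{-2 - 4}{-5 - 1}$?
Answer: $6528651$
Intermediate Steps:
$C = 1$ ($C = - \frac{6}{-6} = \left(-6\right) \left(- \frac{1}{6}\right) = 1$)
$z{\left(g \right)} = g \left(g + 2 g^{2}\right)$ ($z{\left(g \right)} = \left(\left(g^{2} + g g\right) + g\right) g 1 = \left(\left(g^{2} + g^{2}\right) + g\right) g 1 = \left(2 g^{2} + g\right) g 1 = \left(g + 2 g^{2}\right) g 1 = g \left(g + 2 g^{2}\right) 1 = g \left(g + 2 g^{2}\right)$)
$23163 + z{\left(\left(-1\right) \left(-148\right) \right)} = 23163 + \left(\left(-1\right) \left(-148\right)\right)^{2} \left(1 + 2 \left(\left(-1\right) \left(-148\right)\right)\right) = 23163 + 148^{2} \left(1 + 2 \cdot 148\right) = 23163 + 21904 \left(1 + 296\right) = 23163 + 21904 \cdot 297 = 23163 + 6505488 = 6528651$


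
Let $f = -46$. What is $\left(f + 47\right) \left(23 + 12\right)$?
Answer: $35$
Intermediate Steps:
$\left(f + 47\right) \left(23 + 12\right) = \left(-46 + 47\right) \left(23 + 12\right) = 1 \cdot 35 = 35$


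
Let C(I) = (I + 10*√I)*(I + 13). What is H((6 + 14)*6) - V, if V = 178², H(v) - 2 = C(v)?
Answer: -15722 + 2660*√30 ≈ -1152.6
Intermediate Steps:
C(I) = (13 + I)*(I + 10*√I) (C(I) = (I + 10*√I)*(13 + I) = (13 + I)*(I + 10*√I))
H(v) = 2 + v² + 10*v^(3/2) + 13*v + 130*√v (H(v) = 2 + (v² + 10*v^(3/2) + 13*v + 130*√v) = 2 + v² + 10*v^(3/2) + 13*v + 130*√v)
V = 31684
H((6 + 14)*6) - V = (2 + ((6 + 14)*6)² + 10*((6 + 14)*6)^(3/2) + 13*((6 + 14)*6) + 130*√((6 + 14)*6)) - 1*31684 = (2 + (20*6)² + 10*(20*6)^(3/2) + 13*(20*6) + 130*√(20*6)) - 31684 = (2 + 120² + 10*120^(3/2) + 13*120 + 130*√120) - 31684 = (2 + 14400 + 10*(240*√30) + 1560 + 130*(2*√30)) - 31684 = (2 + 14400 + 2400*√30 + 1560 + 260*√30) - 31684 = (15962 + 2660*√30) - 31684 = -15722 + 2660*√30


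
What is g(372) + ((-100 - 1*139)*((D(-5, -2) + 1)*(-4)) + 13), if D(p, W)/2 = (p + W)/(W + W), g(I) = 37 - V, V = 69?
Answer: 4283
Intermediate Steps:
g(I) = -32 (g(I) = 37 - 1*69 = 37 - 69 = -32)
D(p, W) = (W + p)/W (D(p, W) = 2*((p + W)/(W + W)) = 2*((W + p)/((2*W))) = 2*((W + p)*(1/(2*W))) = 2*((W + p)/(2*W)) = (W + p)/W)
g(372) + ((-100 - 1*139)*((D(-5, -2) + 1)*(-4)) + 13) = -32 + ((-100 - 1*139)*(((-2 - 5)/(-2) + 1)*(-4)) + 13) = -32 + ((-100 - 139)*((-½*(-7) + 1)*(-4)) + 13) = -32 + (-239*(7/2 + 1)*(-4) + 13) = -32 + (-2151*(-4)/2 + 13) = -32 + (-239*(-18) + 13) = -32 + (4302 + 13) = -32 + 4315 = 4283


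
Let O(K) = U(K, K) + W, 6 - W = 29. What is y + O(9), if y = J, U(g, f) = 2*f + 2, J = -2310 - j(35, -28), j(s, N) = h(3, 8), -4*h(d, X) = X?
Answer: -2311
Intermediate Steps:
h(d, X) = -X/4
j(s, N) = -2 (j(s, N) = -¼*8 = -2)
W = -23 (W = 6 - 1*29 = 6 - 29 = -23)
J = -2308 (J = -2310 - 1*(-2) = -2310 + 2 = -2308)
U(g, f) = 2 + 2*f
O(K) = -21 + 2*K (O(K) = (2 + 2*K) - 23 = -21 + 2*K)
y = -2308
y + O(9) = -2308 + (-21 + 2*9) = -2308 + (-21 + 18) = -2308 - 3 = -2311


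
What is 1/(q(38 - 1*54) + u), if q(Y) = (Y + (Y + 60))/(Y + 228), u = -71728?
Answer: -53/3801577 ≈ -1.3942e-5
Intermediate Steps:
q(Y) = (60 + 2*Y)/(228 + Y) (q(Y) = (Y + (60 + Y))/(228 + Y) = (60 + 2*Y)/(228 + Y))
1/(q(38 - 1*54) + u) = 1/(2*(30 + (38 - 1*54))/(228 + (38 - 1*54)) - 71728) = 1/(2*(30 + (38 - 54))/(228 + (38 - 54)) - 71728) = 1/(2*(30 - 16)/(228 - 16) - 71728) = 1/(2*14/212 - 71728) = 1/(2*(1/212)*14 - 71728) = 1/(7/53 - 71728) = 1/(-3801577/53) = -53/3801577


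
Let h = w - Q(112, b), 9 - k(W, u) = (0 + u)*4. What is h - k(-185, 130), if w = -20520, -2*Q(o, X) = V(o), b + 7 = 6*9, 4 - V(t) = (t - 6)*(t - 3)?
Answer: -25784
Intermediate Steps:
V(t) = 4 - (-6 + t)*(-3 + t) (V(t) = 4 - (t - 6)*(t - 3) = 4 - (-6 + t)*(-3 + t))
b = 47 (b = -7 + 6*9 = -7 + 54 = 47)
Q(o, X) = 7 + o²/2 - 9*o/2 (Q(o, X) = -(-14 - o² + 9*o)/2 = 7 + o²/2 - 9*o/2)
k(W, u) = 9 - 4*u (k(W, u) = 9 - (0 + u)*4 = 9 - u*4 = 9 - 4*u)
h = -26295 (h = -20520 - (7 + (½)*112² - 9/2*112) = -20520 - (7 + (½)*12544 - 504) = -20520 - (7 + 6272 - 504) = -20520 - 1*5775 = -20520 - 5775 = -26295)
h - k(-185, 130) = -26295 - (9 - 4*130) = -26295 - (9 - 520) = -26295 - 1*(-511) = -26295 + 511 = -25784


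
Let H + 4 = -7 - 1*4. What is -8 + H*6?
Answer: -98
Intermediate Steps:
H = -15 (H = -4 + (-7 - 1*4) = -4 + (-7 - 4) = -4 - 11 = -15)
-8 + H*6 = -8 - 15*6 = -8 - 90 = -98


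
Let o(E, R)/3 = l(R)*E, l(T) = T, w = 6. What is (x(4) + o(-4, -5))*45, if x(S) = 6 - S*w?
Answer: 1890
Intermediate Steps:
o(E, R) = 3*E*R (o(E, R) = 3*(R*E) = 3*(E*R) = 3*E*R)
x(S) = 6 - 6*S (x(S) = 6 - S*6 = 6 - 6*S)
(x(4) + o(-4, -5))*45 = ((6 - 6*4) + 3*(-4)*(-5))*45 = ((6 - 24) + 60)*45 = (-18 + 60)*45 = 42*45 = 1890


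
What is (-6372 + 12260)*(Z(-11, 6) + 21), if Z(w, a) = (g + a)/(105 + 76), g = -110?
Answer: 21767936/181 ≈ 1.2026e+5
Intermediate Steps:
Z(w, a) = -110/181 + a/181 (Z(w, a) = (-110 + a)/(105 + 76) = (-110 + a)/181 = (-110 + a)*(1/181) = -110/181 + a/181)
(-6372 + 12260)*(Z(-11, 6) + 21) = (-6372 + 12260)*((-110/181 + (1/181)*6) + 21) = 5888*((-110/181 + 6/181) + 21) = 5888*(-104/181 + 21) = 5888*(3697/181) = 21767936/181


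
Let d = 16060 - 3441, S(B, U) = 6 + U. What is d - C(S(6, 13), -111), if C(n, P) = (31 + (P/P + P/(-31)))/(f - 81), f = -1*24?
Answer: 41075948/3255 ≈ 12619.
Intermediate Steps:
f = -24
d = 12619
C(n, P) = -32/105 + P/3255 (C(n, P) = (31 + (P/P + P/(-31)))/(-24 - 81) = (31 + (1 + P*(-1/31)))/(-105) = (31 + (1 - P/31))*(-1/105) = (32 - P/31)*(-1/105) = -32/105 + P/3255)
d - C(S(6, 13), -111) = 12619 - (-32/105 + (1/3255)*(-111)) = 12619 - (-32/105 - 37/1085) = 12619 - 1*(-1103/3255) = 12619 + 1103/3255 = 41075948/3255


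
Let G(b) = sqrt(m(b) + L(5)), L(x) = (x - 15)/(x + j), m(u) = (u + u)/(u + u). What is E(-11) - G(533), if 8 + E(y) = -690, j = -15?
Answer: -698 - sqrt(2) ≈ -699.41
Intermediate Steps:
E(y) = -698 (E(y) = -8 - 690 = -698)
m(u) = 1 (m(u) = (2*u)/((2*u)) = (2*u)*(1/(2*u)) = 1)
L(x) = 1 (L(x) = (x - 15)/(x - 15) = (-15 + x)/(-15 + x) = 1)
G(b) = sqrt(2) (G(b) = sqrt(1 + 1) = sqrt(2))
E(-11) - G(533) = -698 - sqrt(2)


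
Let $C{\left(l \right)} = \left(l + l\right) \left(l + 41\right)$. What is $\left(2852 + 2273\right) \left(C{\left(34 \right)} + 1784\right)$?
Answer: $35280500$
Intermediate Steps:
$C{\left(l \right)} = 2 l \left(41 + l\right)$
$\left(2852 + 2273\right) \left(C{\left(34 \right)} + 1784\right) = \left(2852 + 2273\right) \left(2 \cdot 34 \left(41 + 34\right) + 1784\right) = 5125 \left(2 \cdot 34 \cdot 75 + 1784\right) = 5125 \left(5100 + 1784\right) = 5125 \cdot 6884 = 35280500$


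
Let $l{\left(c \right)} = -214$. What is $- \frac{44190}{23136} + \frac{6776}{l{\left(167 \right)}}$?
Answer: $- \frac{13852183}{412592} \approx -33.574$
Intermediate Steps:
$- \frac{44190}{23136} + \frac{6776}{l{\left(167 \right)}} = - \frac{44190}{23136} + \frac{6776}{-214} = \left(-44190\right) \frac{1}{23136} + 6776 \left(- \frac{1}{214}\right) = - \frac{7365}{3856} - \frac{3388}{107} = - \frac{13852183}{412592}$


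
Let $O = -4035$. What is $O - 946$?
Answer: $-4981$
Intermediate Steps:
$O - 946 = -4035 - 946 = -4981$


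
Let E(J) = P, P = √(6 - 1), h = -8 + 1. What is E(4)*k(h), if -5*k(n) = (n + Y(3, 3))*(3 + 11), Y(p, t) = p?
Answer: 56*√5/5 ≈ 25.044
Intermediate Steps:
h = -7
k(n) = -42/5 - 14*n/5 (k(n) = -(n + 3)*(3 + 11)/5 = -(3 + n)*14/5 = -(42 + 14*n)/5 = -42/5 - 14*n/5)
P = √5 ≈ 2.2361
E(J) = √5
E(4)*k(h) = √5*(-42/5 - 14/5*(-7)) = √5*(-42/5 + 98/5) = √5*(56/5) = 56*√5/5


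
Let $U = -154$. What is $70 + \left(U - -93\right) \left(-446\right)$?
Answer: $27276$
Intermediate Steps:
$70 + \left(U - -93\right) \left(-446\right) = 70 + \left(-154 - -93\right) \left(-446\right) = 70 + \left(-154 + 93\right) \left(-446\right) = 70 - -27206 = 70 + 27206 = 27276$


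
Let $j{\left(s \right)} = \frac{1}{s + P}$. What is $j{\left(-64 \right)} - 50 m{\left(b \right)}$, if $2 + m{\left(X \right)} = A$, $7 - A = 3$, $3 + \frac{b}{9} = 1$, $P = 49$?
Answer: $- \frac{1501}{15} \approx -100.07$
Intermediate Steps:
$b = -18$ ($b = -27 + 9 \cdot 1 = -27 + 9 = -18$)
$A = 4$ ($A = 7 - 3 = 4$)
$m{\left(X \right)} = 2$ ($m{\left(X \right)} = -2 + 4 = 2$)
$j{\left(s \right)} = \frac{1}{49 + s}$ ($j{\left(s \right)} = \frac{1}{s + 49} = \frac{1}{49 + s}$)
$j{\left(-64 \right)} - 50 m{\left(b \right)} = \frac{1}{49 - 64} - 100 = \frac{1}{-15} - 100 = - \frac{1}{15} - 100 = - \frac{1501}{15}$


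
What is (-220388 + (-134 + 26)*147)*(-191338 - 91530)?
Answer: 66831525152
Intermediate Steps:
(-220388 + (-134 + 26)*147)*(-191338 - 91530) = (-220388 - 108*147)*(-282868) = (-220388 - 15876)*(-282868) = -236264*(-282868) = 66831525152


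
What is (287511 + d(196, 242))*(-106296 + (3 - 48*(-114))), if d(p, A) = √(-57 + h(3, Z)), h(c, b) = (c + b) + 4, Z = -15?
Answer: -28987146531 - 100821*I*√65 ≈ -2.8987e+10 - 8.1285e+5*I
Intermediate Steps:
h(c, b) = 4 + b + c (h(c, b) = (b + c) + 4 = 4 + b + c)
d(p, A) = I*√65 (d(p, A) = √(-57 + (4 - 15 + 3)) = √(-57 - 8) = √(-65) = I*√65)
(287511 + d(196, 242))*(-106296 + (3 - 48*(-114))) = (287511 + I*√65)*(-106296 + (3 - 48*(-114))) = (287511 + I*√65)*(-106296 + (3 + 5472)) = (287511 + I*√65)*(-106296 + 5475) = (287511 + I*√65)*(-100821) = -28987146531 - 100821*I*√65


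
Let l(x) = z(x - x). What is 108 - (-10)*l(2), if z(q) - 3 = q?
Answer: 138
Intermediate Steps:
z(q) = 3 + q
l(x) = 3 (l(x) = 3 + (x - x) = 3 + 0 = 3)
108 - (-10)*l(2) = 108 - (-10)*3 = 108 - 1*(-30) = 108 + 30 = 138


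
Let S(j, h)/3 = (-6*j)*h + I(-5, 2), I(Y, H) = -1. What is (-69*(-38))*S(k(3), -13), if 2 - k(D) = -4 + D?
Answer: 1832778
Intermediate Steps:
k(D) = 6 - D (k(D) = 2 - (-4 + D) = 2 + (4 - D) = 6 - D)
S(j, h) = -3 - 18*h*j (S(j, h) = 3*((-6*j)*h - 1) = 3*(-6*h*j - 1) = 3*(-1 - 6*h*j) = -3 - 18*h*j)
(-69*(-38))*S(k(3), -13) = (-69*(-38))*(-3 - 18*(-13)*(6 - 1*3)) = 2622*(-3 - 18*(-13)*(6 - 3)) = 2622*(-3 - 18*(-13)*3) = 2622*(-3 + 702) = 2622*699 = 1832778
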